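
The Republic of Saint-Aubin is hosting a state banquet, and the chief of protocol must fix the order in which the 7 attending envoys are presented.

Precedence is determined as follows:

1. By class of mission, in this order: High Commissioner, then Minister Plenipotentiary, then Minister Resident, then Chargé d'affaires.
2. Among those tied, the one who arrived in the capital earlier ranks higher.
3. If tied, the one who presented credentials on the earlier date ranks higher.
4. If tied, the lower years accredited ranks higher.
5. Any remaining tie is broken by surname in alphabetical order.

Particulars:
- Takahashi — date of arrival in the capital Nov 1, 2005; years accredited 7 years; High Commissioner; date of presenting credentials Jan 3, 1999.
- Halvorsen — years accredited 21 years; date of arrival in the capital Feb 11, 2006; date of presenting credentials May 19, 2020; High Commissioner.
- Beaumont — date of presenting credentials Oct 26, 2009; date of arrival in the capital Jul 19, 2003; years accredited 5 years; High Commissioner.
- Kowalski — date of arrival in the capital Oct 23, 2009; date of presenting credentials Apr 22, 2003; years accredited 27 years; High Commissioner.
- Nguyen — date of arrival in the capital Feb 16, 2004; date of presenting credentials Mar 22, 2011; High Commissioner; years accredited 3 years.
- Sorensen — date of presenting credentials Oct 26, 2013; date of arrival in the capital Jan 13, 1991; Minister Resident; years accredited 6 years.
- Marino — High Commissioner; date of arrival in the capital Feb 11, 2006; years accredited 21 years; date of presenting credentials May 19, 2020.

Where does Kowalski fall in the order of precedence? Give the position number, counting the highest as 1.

By class of mission: Beaumont, Nguyen, Takahashi, Halvorsen, Marino and Kowalski (High Commissioner); then Sorensen (Minister Resident).
Among Beaumont, Nguyen, Takahashi, Halvorsen, Marino and Kowalski, by date of arrival in the capital (earlier first): Beaumont (Jul 19, 2003) before Nguyen (Feb 16, 2004) before Takahashi (Nov 1, 2005) before Halvorsen and Marino (Feb 11, 2006) before Kowalski (Oct 23, 2009).
Halvorsen and Marino both have date of presenting credentials May 19, 2020, so the next rule applies.
Halvorsen and Marino both have years accredited 21 years, so the next rule applies.
Among Halvorsen and Marino, alphabetically by surname: Halvorsen before Marino.
Order: Beaumont, Nguyen, Takahashi, Halvorsen, Marino, Kowalski, Sorensen. So position 6.

6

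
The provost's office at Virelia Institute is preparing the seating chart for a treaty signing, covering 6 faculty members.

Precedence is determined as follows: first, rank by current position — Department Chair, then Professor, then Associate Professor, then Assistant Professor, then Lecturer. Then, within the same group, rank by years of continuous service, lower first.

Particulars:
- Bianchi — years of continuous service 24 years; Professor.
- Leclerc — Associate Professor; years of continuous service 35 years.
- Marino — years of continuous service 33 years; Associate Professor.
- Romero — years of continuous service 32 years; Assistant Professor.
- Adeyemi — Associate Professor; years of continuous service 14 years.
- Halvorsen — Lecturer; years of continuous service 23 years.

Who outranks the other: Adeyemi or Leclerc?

Adeyemi

By current position: Bianchi (Professor); then Adeyemi, Marino and Leclerc (Associate Professor); then Romero (Assistant Professor); then Halvorsen (Lecturer).
Among Adeyemi, Marino and Leclerc, by years of continuous service (lower first): Adeyemi (14 years) before Marino (33 years) before Leclerc (35 years).
So Adeyemi takes precedence.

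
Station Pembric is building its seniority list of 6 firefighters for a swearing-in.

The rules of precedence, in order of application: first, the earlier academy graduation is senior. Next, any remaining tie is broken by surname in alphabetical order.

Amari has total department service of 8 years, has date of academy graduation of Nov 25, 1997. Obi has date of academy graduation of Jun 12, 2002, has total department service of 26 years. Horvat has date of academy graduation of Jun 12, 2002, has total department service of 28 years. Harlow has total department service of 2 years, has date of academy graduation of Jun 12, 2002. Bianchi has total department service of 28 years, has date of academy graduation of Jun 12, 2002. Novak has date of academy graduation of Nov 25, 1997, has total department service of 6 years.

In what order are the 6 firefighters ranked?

Amari, Novak, Bianchi, Harlow, Horvat, Obi

By date of academy graduation (earlier first): Amari and Novak (both Nov 25, 1997); then Bianchi, Harlow, Horvat and Obi (each Jun 12, 2002).
Among Amari and Novak, alphabetically by surname: Amari before Novak.
Among Bianchi, Harlow, Horvat and Obi, alphabetically by surname: Bianchi before Harlow before Horvat before Obi.
Full order: Amari, Novak, Bianchi, Harlow, Horvat, Obi.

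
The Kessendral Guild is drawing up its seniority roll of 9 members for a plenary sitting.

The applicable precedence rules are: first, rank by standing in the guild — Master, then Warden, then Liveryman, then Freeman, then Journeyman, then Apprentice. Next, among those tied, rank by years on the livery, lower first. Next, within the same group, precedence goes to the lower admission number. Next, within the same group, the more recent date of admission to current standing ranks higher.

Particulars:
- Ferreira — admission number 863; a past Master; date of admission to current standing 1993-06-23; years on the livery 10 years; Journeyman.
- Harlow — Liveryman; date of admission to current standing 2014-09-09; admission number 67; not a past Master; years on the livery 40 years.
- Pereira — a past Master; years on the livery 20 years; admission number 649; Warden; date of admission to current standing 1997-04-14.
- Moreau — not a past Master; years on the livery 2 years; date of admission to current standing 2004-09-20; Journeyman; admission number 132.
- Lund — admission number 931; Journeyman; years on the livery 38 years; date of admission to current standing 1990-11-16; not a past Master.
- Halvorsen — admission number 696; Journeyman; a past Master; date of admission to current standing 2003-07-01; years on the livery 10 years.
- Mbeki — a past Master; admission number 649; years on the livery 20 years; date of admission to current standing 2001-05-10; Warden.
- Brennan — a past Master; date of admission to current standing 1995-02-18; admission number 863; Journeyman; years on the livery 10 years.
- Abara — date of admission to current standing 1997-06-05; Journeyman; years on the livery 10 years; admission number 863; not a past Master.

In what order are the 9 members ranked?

Mbeki, Pereira, Harlow, Moreau, Halvorsen, Abara, Brennan, Ferreira, Lund

By standing in the guild: Mbeki and Pereira (Warden); then Harlow (Liveryman); then Moreau, Halvorsen, Abara, Brennan, Ferreira and Lund (Journeyman).
Mbeki and Pereira both have years on the livery 20 years, so the next rule applies.
Mbeki and Pereira both have admission number 649, so the next rule applies.
Among Mbeki and Pereira, by date of admission to current standing (later first): Mbeki (2001-05-10) before Pereira (1997-04-14).
Among Moreau, Halvorsen, Abara, Brennan, Ferreira and Lund, by years on the livery (lower first): Moreau (2 years) before Halvorsen, Abara, Brennan and Ferreira (10 years) before Lund (38 years).
Among Halvorsen, Abara, Brennan and Ferreira, by admission number (lower first): Halvorsen (696) before Abara, Brennan and Ferreira (863).
Among Abara, Brennan and Ferreira, by date of admission to current standing (later first): Abara (1997-06-05) before Brennan (1995-02-18) before Ferreira (1993-06-23).
Full order: Mbeki, Pereira, Harlow, Moreau, Halvorsen, Abara, Brennan, Ferreira, Lund.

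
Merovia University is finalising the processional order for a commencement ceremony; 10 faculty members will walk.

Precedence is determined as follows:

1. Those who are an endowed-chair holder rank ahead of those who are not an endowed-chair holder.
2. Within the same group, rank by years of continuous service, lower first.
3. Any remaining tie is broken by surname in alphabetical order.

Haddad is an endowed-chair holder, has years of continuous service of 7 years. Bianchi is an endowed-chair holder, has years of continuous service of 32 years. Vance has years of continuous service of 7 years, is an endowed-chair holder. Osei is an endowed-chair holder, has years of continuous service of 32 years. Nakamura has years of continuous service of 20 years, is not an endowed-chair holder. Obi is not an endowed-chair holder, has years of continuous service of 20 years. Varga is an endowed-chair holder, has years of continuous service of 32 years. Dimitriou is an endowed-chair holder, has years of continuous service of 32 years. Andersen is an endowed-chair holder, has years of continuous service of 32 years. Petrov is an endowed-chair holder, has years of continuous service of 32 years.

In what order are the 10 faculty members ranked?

Haddad, Vance, Andersen, Bianchi, Dimitriou, Osei, Petrov, Varga, Nakamura, Obi

By the first rule: Haddad, Vance, Andersen, Bianchi, Dimitriou, Osei, Petrov and Varga (each an endowed-chair holder); then Nakamura and Obi (both not an endowed-chair holder).
Among Haddad, Vance, Andersen, Bianchi, Dimitriou, Osei, Petrov and Varga, by years of continuous service (lower first): Haddad and Vance (7 years) before Andersen, Bianchi, Dimitriou, Osei, Petrov and Varga (32 years).
Among Haddad and Vance, alphabetically by surname: Haddad before Vance.
Among Andersen, Bianchi, Dimitriou, Osei, Petrov and Varga, alphabetically by surname: Andersen before Bianchi before Dimitriou before Osei before Petrov before Varga.
Nakamura and Obi both have years of continuous service 20 years, so the next rule applies.
Among Nakamura and Obi, alphabetically by surname: Nakamura before Obi.
Full order: Haddad, Vance, Andersen, Bianchi, Dimitriou, Osei, Petrov, Varga, Nakamura, Obi.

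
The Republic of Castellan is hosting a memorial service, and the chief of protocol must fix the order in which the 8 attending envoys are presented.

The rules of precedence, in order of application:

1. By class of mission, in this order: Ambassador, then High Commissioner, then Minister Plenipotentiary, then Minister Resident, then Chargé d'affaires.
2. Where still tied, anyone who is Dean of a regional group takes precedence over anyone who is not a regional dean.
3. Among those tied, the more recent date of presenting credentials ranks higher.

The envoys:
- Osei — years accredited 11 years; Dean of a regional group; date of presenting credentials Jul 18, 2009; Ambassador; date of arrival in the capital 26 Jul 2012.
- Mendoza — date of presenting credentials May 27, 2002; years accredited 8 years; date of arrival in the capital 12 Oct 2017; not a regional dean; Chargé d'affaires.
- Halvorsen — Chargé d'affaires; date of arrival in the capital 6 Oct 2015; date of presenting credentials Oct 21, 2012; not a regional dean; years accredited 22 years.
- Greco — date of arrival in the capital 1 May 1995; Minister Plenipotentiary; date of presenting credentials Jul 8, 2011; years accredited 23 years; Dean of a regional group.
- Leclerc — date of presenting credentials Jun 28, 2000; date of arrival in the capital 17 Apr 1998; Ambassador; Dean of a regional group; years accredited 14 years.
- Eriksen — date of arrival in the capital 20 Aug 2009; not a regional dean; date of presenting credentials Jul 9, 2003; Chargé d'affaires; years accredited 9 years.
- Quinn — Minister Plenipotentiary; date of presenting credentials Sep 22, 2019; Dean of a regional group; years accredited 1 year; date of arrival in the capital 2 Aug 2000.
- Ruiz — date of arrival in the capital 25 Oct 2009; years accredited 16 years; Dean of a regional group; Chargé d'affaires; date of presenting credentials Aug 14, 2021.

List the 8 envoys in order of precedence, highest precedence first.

Osei, Leclerc, Quinn, Greco, Ruiz, Halvorsen, Eriksen, Mendoza

By class of mission: Osei and Leclerc (Ambassador); then Quinn and Greco (Minister Plenipotentiary); then Ruiz, Halvorsen, Eriksen and Mendoza (Chargé d'affaires).
Osei and Leclerc are each Dean of a regional group, so the next rule applies.
Among Osei and Leclerc, by date of presenting credentials (later first): Osei (Jul 18, 2009) before Leclerc (Jun 28, 2000).
Quinn and Greco are each Dean of a regional group, so the next rule applies.
Among Quinn and Greco, by date of presenting credentials (later first): Quinn (Sep 22, 2019) before Greco (Jul 8, 2011).
Among Ruiz, Halvorsen, Eriksen and Mendoza, Dean of a regional group before not a regional dean: Ruiz (Dean of a regional group) before Halvorsen, Eriksen and Mendoza (not a regional dean).
Among Halvorsen, Eriksen and Mendoza, by date of presenting credentials (later first): Halvorsen (Oct 21, 2012) before Eriksen (Jul 9, 2003) before Mendoza (May 27, 2002).
Full order: Osei, Leclerc, Quinn, Greco, Ruiz, Halvorsen, Eriksen, Mendoza.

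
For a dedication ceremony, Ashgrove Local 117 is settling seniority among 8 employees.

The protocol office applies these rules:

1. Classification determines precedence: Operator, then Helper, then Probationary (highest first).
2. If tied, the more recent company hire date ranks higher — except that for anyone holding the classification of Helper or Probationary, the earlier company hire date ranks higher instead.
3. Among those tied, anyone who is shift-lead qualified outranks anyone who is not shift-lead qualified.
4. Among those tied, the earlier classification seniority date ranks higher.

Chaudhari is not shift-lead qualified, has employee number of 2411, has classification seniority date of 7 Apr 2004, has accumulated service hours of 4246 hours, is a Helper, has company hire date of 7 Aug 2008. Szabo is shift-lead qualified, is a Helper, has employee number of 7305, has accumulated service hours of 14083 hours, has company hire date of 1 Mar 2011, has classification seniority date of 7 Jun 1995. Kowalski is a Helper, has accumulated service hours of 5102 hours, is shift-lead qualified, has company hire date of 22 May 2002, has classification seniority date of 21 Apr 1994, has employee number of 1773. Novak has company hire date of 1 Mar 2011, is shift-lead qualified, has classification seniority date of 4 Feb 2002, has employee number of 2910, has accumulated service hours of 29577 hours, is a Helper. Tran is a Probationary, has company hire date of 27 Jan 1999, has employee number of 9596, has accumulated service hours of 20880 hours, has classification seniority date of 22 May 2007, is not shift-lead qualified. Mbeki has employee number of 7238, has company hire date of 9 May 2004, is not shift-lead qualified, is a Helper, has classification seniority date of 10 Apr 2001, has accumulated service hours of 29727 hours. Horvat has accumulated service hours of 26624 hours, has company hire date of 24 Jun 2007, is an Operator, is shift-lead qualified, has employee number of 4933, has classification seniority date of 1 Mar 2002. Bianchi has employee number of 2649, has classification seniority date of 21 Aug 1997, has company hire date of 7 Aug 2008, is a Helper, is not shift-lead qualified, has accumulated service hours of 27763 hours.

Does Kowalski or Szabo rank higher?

By classification: Horvat (Operator); then Kowalski, Mbeki, Bianchi, Chaudhari, Szabo and Novak (Helper); then Tran (Probationary).
Among Kowalski, Mbeki, Bianchi, Chaudhari, Szabo and Novak, by company hire date (earlier first) (reversed rule for this group): Kowalski (22 May 2002) before Mbeki (9 May 2004) before Bianchi and Chaudhari (7 Aug 2008) before Szabo and Novak (1 Mar 2011).
Bianchi and Chaudhari are each not shift-lead qualified, so the next rule applies.
Among Bianchi and Chaudhari, by classification seniority date (earlier first): Bianchi (21 Aug 1997) before Chaudhari (7 Apr 2004).
Szabo and Novak are each shift-lead qualified, so the next rule applies.
Among Szabo and Novak, by classification seniority date (earlier first): Szabo (7 Jun 1995) before Novak (4 Feb 2002).
So Kowalski takes precedence.

Kowalski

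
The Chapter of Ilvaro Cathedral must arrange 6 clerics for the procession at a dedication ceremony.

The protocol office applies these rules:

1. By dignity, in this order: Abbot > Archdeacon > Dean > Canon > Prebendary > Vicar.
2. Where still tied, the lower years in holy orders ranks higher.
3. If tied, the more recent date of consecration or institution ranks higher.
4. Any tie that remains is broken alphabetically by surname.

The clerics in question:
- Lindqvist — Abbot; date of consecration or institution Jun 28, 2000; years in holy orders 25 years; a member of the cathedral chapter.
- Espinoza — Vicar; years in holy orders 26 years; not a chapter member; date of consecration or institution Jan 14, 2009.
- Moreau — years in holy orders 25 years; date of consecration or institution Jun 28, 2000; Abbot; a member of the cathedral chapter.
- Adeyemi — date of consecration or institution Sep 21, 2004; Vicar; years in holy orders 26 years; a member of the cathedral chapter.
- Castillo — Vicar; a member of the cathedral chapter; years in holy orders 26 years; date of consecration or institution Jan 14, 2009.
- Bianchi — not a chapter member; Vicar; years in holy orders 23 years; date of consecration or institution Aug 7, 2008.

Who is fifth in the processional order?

By dignity: Lindqvist and Moreau (Abbot); then Bianchi, Castillo, Espinoza and Adeyemi (Vicar).
Lindqvist and Moreau both have years in holy orders 25 years, so the next rule applies.
Lindqvist and Moreau both have date of consecration or institution Jun 28, 2000, so the next rule applies.
Among Lindqvist and Moreau, alphabetically by surname: Lindqvist before Moreau.
Among Bianchi, Castillo, Espinoza and Adeyemi, by years in holy orders (lower first): Bianchi (23 years) before Castillo, Espinoza and Adeyemi (26 years).
Among Castillo, Espinoza and Adeyemi, by date of consecration or institution (later first): Castillo and Espinoza (Jan 14, 2009) before Adeyemi (Sep 21, 2004).
Among Castillo and Espinoza, alphabetically by surname: Castillo before Espinoza.
Order: Lindqvist, Moreau, Bianchi, Castillo, Espinoza, Adeyemi.

Espinoza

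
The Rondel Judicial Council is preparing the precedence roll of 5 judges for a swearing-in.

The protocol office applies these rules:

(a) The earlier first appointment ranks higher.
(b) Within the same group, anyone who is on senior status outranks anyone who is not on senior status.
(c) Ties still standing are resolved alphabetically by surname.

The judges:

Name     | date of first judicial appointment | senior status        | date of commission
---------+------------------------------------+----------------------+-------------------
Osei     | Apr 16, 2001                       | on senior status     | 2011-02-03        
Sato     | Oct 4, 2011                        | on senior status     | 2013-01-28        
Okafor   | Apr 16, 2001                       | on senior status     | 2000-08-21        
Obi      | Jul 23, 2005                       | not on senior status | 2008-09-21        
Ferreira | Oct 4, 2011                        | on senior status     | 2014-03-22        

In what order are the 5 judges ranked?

Okafor, Osei, Obi, Ferreira, Sato

By date of first judicial appointment (earlier first): Okafor and Osei (both Apr 16, 2001); then Obi (Jul 23, 2005); then Ferreira and Sato (both Oct 4, 2011).
Okafor and Osei are each on senior status, so the next rule applies.
Among Okafor and Osei, alphabetically by surname: Okafor before Osei.
Ferreira and Sato are each on senior status, so the next rule applies.
Among Ferreira and Sato, alphabetically by surname: Ferreira before Sato.
Full order: Okafor, Osei, Obi, Ferreira, Sato.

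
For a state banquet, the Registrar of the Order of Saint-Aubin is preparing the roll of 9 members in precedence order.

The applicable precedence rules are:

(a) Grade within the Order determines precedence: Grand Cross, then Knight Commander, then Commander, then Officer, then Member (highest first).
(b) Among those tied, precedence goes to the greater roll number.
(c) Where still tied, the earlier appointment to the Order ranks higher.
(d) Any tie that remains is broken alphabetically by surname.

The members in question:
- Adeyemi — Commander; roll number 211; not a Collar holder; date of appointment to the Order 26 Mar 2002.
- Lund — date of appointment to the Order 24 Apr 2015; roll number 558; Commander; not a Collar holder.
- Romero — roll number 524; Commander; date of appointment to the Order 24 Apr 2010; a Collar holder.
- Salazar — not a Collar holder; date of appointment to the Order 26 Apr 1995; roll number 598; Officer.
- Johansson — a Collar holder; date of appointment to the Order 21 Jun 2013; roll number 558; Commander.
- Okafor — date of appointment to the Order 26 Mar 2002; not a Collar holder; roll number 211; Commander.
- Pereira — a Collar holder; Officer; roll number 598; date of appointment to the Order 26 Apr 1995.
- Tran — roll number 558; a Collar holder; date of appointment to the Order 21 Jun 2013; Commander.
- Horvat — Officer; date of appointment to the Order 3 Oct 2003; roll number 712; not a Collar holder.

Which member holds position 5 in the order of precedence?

Adeyemi

By grade within the Order: Johansson, Tran, Lund, Romero, Adeyemi and Okafor (Commander); then Horvat, Pereira and Salazar (Officer).
Among Johansson, Tran, Lund, Romero, Adeyemi and Okafor, by roll number (higher first): Johansson, Tran and Lund (558) before Romero (524) before Adeyemi and Okafor (211).
Among Johansson, Tran and Lund, by date of appointment to the Order (earlier first): Johansson and Tran (21 Jun 2013) before Lund (24 Apr 2015).
Among Johansson and Tran, alphabetically by surname: Johansson before Tran.
Adeyemi and Okafor both have date of appointment to the Order 26 Mar 2002, so the next rule applies.
Among Adeyemi and Okafor, alphabetically by surname: Adeyemi before Okafor.
Among Horvat, Pereira and Salazar, by roll number (higher first): Horvat (712) before Pereira and Salazar (598).
Pereira and Salazar both have date of appointment to the Order 26 Apr 1995, so the next rule applies.
Among Pereira and Salazar, alphabetically by surname: Pereira before Salazar.
Order: Johansson, Tran, Lund, Romero, Adeyemi, Okafor, Horvat, Pereira, Salazar.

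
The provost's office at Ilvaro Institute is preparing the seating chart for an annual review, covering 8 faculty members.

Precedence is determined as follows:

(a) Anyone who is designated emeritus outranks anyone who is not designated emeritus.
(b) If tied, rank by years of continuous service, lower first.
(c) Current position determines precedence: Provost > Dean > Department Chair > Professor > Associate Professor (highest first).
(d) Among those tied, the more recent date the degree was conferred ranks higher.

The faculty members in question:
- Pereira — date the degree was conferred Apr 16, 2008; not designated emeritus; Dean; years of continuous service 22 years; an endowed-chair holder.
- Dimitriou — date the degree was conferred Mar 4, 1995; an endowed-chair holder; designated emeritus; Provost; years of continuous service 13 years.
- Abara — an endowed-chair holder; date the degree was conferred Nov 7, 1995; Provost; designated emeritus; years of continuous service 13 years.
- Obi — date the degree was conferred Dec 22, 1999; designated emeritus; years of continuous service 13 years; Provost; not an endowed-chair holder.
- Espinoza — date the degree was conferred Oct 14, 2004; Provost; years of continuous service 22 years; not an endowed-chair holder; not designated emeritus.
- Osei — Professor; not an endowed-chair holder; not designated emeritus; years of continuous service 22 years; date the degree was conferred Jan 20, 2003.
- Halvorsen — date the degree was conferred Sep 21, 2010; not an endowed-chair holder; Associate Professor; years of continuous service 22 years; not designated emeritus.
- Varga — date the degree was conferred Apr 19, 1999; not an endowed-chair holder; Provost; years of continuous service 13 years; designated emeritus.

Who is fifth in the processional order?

Espinoza

By the first rule: Obi, Varga, Abara and Dimitriou (each designated emeritus); then Espinoza, Pereira, Osei and Halvorsen (each not designated emeritus).
Obi, Varga, Abara and Dimitriou all have years of continuous service 13 years, so the next rule applies.
Obi, Varga, Abara and Dimitriou are each Provost, so the next rule applies.
Among Obi, Varga, Abara and Dimitriou, by date the degree was conferred (later first): Obi (Dec 22, 1999) before Varga (Apr 19, 1999) before Abara (Nov 7, 1995) before Dimitriou (Mar 4, 1995).
Espinoza, Pereira, Osei and Halvorsen all have years of continuous service 22 years, so the next rule applies.
Among Espinoza, Pereira, Osei and Halvorsen, by current position: Espinoza (Provost) before Pereira (Dean) before Osei (Professor) before Halvorsen (Associate Professor).
Order: Obi, Varga, Abara, Dimitriou, Espinoza, Pereira, Osei, Halvorsen.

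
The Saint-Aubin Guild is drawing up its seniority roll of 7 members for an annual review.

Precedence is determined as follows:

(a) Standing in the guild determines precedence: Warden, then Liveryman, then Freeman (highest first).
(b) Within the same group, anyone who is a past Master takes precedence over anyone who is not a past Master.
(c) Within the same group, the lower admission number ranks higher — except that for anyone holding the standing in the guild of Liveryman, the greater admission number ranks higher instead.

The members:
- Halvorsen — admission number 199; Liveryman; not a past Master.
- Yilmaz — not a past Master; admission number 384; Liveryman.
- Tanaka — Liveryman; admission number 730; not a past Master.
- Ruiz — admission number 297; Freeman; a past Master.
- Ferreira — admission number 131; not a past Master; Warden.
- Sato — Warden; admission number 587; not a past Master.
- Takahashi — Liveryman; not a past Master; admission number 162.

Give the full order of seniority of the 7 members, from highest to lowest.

By standing in the guild: Ferreira and Sato (Warden); then Tanaka, Yilmaz, Halvorsen and Takahashi (Liveryman); then Ruiz (Freeman).
Ferreira and Sato are each not a past Master, so the next rule applies.
Among Ferreira and Sato, by admission number (lower first): Ferreira (131) before Sato (587).
Tanaka, Yilmaz, Halvorsen and Takahashi are each not a past Master, so the next rule applies.
Among Tanaka, Yilmaz, Halvorsen and Takahashi, by admission number (higher first) (reversed rule for this group): Tanaka (730) before Yilmaz (384) before Halvorsen (199) before Takahashi (162).
Full order: Ferreira, Sato, Tanaka, Yilmaz, Halvorsen, Takahashi, Ruiz.

Ferreira, Sato, Tanaka, Yilmaz, Halvorsen, Takahashi, Ruiz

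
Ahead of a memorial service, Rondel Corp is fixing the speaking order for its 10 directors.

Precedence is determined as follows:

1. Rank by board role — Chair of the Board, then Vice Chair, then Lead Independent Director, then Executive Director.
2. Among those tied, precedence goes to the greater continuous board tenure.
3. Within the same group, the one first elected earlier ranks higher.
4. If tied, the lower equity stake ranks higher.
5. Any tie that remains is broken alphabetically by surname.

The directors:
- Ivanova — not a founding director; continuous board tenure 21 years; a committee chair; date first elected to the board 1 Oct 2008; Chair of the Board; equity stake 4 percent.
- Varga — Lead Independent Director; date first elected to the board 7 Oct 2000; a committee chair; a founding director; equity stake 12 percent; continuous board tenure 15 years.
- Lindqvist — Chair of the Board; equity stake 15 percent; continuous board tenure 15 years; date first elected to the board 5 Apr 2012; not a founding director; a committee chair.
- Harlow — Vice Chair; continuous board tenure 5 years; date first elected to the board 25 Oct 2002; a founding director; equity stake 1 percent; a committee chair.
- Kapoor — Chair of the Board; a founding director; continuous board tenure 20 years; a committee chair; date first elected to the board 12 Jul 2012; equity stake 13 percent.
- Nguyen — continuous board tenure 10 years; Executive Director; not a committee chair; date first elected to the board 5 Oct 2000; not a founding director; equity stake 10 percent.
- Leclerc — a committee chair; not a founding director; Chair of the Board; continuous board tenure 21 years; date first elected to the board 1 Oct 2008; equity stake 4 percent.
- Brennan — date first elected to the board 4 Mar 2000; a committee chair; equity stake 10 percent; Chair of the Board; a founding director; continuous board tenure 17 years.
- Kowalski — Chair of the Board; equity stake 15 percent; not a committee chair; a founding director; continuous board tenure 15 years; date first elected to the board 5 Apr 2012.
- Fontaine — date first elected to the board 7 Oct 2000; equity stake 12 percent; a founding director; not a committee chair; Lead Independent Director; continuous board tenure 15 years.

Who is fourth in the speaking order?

Brennan

By board role: Ivanova, Leclerc, Kapoor, Brennan, Kowalski and Lindqvist (Chair of the Board); then Harlow (Vice Chair); then Fontaine and Varga (Lead Independent Director); then Nguyen (Executive Director).
Among Ivanova, Leclerc, Kapoor, Brennan, Kowalski and Lindqvist, by continuous board tenure (higher first): Ivanova and Leclerc (21 years) before Kapoor (20 years) before Brennan (17 years) before Kowalski and Lindqvist (15 years).
Ivanova and Leclerc both have date first elected to the board 1 Oct 2008, so the next rule applies.
Ivanova and Leclerc both have equity stake 4 percent, so the next rule applies.
Among Ivanova and Leclerc, alphabetically by surname: Ivanova before Leclerc.
Kowalski and Lindqvist both have date first elected to the board 5 Apr 2012, so the next rule applies.
Kowalski and Lindqvist both have equity stake 15 percent, so the next rule applies.
Among Kowalski and Lindqvist, alphabetically by surname: Kowalski before Lindqvist.
Fontaine and Varga both have continuous board tenure 15 years, so the next rule applies.
Fontaine and Varga both have date first elected to the board 7 Oct 2000, so the next rule applies.
Fontaine and Varga both have equity stake 12 percent, so the next rule applies.
Among Fontaine and Varga, alphabetically by surname: Fontaine before Varga.
Order: Ivanova, Leclerc, Kapoor, Brennan, Kowalski, Lindqvist, Harlow, Fontaine, Varga, Nguyen.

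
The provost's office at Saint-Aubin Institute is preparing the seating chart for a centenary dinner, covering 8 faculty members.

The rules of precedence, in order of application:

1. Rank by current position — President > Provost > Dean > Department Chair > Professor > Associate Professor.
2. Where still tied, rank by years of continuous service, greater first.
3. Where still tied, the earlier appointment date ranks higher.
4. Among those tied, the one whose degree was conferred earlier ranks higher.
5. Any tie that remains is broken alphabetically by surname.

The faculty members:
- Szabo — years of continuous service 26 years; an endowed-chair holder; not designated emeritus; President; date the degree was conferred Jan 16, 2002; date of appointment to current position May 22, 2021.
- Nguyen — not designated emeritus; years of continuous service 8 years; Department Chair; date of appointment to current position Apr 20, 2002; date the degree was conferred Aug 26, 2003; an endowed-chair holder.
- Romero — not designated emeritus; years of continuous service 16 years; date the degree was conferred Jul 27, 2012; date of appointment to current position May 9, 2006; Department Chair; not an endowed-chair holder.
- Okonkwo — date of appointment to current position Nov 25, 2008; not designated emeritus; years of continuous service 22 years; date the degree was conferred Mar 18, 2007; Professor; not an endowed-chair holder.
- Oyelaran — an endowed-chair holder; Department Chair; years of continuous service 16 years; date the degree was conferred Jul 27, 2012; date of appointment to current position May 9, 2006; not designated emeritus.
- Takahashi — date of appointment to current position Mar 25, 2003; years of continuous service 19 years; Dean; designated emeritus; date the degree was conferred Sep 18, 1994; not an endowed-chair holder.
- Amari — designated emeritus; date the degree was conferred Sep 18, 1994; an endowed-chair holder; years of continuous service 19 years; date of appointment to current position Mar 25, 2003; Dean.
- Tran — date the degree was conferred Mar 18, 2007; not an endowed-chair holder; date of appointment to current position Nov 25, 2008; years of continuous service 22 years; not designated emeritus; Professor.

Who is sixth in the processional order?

Nguyen

By current position: Szabo (President); then Amari and Takahashi (Dean); then Oyelaran, Romero and Nguyen (Department Chair); then Okonkwo and Tran (Professor).
Amari and Takahashi both have years of continuous service 19 years, so the next rule applies.
Amari and Takahashi both have date of appointment to current position Mar 25, 2003, so the next rule applies.
Amari and Takahashi both have date the degree was conferred Sep 18, 1994, so the next rule applies.
Among Amari and Takahashi, alphabetically by surname: Amari before Takahashi.
Among Oyelaran, Romero and Nguyen, by years of continuous service (higher first): Oyelaran and Romero (16 years) before Nguyen (8 years).
Oyelaran and Romero both have date of appointment to current position May 9, 2006, so the next rule applies.
Oyelaran and Romero both have date the degree was conferred Jul 27, 2012, so the next rule applies.
Among Oyelaran and Romero, alphabetically by surname: Oyelaran before Romero.
Okonkwo and Tran both have years of continuous service 22 years, so the next rule applies.
Okonkwo and Tran both have date of appointment to current position Nov 25, 2008, so the next rule applies.
Okonkwo and Tran both have date the degree was conferred Mar 18, 2007, so the next rule applies.
Among Okonkwo and Tran, alphabetically by surname: Okonkwo before Tran.
Order: Szabo, Amari, Takahashi, Oyelaran, Romero, Nguyen, Okonkwo, Tran.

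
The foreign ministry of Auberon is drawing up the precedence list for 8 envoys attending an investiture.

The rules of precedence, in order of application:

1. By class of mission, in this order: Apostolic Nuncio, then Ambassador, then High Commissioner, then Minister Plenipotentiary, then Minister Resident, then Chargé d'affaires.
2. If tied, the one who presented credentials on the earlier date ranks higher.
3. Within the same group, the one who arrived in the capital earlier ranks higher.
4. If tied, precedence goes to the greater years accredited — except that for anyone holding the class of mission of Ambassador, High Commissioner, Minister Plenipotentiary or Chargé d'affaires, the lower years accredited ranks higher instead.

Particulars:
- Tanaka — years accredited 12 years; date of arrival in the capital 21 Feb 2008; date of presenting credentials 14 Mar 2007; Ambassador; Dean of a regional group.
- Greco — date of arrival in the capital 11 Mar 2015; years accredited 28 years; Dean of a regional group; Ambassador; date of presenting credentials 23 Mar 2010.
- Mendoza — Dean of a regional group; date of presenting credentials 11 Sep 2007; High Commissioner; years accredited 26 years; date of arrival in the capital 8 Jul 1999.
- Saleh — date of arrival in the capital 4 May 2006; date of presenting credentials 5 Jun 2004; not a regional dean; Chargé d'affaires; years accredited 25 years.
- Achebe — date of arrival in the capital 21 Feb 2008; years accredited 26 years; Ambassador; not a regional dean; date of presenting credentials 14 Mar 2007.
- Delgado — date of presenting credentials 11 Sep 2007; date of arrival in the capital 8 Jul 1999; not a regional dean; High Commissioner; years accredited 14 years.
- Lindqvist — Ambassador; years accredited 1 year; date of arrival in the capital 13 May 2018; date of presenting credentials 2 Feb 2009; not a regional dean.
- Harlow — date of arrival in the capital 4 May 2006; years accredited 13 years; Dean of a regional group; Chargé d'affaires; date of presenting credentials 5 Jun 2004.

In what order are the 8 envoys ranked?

By class of mission: Tanaka, Achebe, Lindqvist and Greco (Ambassador); then Delgado and Mendoza (High Commissioner); then Harlow and Saleh (Chargé d'affaires).
Among Tanaka, Achebe, Lindqvist and Greco, by date of presenting credentials (earlier first): Tanaka and Achebe (14 Mar 2007) before Lindqvist (2 Feb 2009) before Greco (23 Mar 2010).
Tanaka and Achebe both have date of arrival in the capital 21 Feb 2008, so the next rule applies.
Among Tanaka and Achebe, by years accredited (lower first) (reversed rule for this group): Tanaka (12 years) before Achebe (26 years).
Delgado and Mendoza both have date of presenting credentials 11 Sep 2007, so the next rule applies.
Delgado and Mendoza both have date of arrival in the capital 8 Jul 1999, so the next rule applies.
Among Delgado and Mendoza, by years accredited (lower first) (reversed rule for this group): Delgado (14 years) before Mendoza (26 years).
Harlow and Saleh both have date of presenting credentials 5 Jun 2004, so the next rule applies.
Harlow and Saleh both have date of arrival in the capital 4 May 2006, so the next rule applies.
Among Harlow and Saleh, by years accredited (lower first) (reversed rule for this group): Harlow (13 years) before Saleh (25 years).
Full order: Tanaka, Achebe, Lindqvist, Greco, Delgado, Mendoza, Harlow, Saleh.

Tanaka, Achebe, Lindqvist, Greco, Delgado, Mendoza, Harlow, Saleh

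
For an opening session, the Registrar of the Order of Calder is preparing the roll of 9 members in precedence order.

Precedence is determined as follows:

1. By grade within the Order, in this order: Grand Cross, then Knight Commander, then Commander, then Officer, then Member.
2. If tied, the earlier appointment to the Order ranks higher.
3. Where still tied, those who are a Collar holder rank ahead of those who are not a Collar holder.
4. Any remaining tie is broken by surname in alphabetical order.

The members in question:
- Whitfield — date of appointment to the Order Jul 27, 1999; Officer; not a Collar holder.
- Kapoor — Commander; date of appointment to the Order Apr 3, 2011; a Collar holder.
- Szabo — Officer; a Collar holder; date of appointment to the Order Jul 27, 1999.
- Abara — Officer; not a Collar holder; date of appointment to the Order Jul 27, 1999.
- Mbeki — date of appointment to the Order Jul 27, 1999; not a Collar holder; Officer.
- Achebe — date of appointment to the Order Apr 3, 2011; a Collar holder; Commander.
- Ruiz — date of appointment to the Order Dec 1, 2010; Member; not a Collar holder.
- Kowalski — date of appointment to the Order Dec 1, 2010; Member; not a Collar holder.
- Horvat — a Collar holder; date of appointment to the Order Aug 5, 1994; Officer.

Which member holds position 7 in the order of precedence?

By grade within the Order: Achebe and Kapoor (Commander); then Horvat, Szabo, Abara, Mbeki and Whitfield (Officer); then Kowalski and Ruiz (Member).
Achebe and Kapoor both have date of appointment to the Order Apr 3, 2011, so the next rule applies.
Achebe and Kapoor are each a Collar holder, so the next rule applies.
Among Achebe and Kapoor, alphabetically by surname: Achebe before Kapoor.
Among Horvat, Szabo, Abara, Mbeki and Whitfield, by date of appointment to the Order (earlier first): Horvat (Aug 5, 1994) before Szabo, Abara, Mbeki and Whitfield (Jul 27, 1999).
Among Szabo, Abara, Mbeki and Whitfield, a Collar holder before not a Collar holder: Szabo (a Collar holder) before Abara, Mbeki and Whitfield (not a Collar holder).
Among Abara, Mbeki and Whitfield, alphabetically by surname: Abara before Mbeki before Whitfield.
Kowalski and Ruiz both have date of appointment to the Order Dec 1, 2010, so the next rule applies.
Kowalski and Ruiz are each not a Collar holder, so the next rule applies.
Among Kowalski and Ruiz, alphabetically by surname: Kowalski before Ruiz.
Order: Achebe, Kapoor, Horvat, Szabo, Abara, Mbeki, Whitfield, Kowalski, Ruiz.

Whitfield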